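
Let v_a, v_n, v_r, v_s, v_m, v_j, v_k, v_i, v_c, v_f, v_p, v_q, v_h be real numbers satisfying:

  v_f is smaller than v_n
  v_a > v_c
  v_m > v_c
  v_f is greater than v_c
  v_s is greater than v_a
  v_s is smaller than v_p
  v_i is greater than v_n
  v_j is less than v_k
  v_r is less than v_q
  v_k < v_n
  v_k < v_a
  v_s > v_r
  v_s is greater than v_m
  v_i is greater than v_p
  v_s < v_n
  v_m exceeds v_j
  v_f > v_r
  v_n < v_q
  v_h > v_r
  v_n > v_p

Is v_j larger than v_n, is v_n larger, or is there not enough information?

v_n

v_j < v_k and v_k < v_a give v_j < v_a.
With v_a < v_s: v_j < v_k < v_a < v_s.
With v_s < v_p: v_j < v_k < v_a < v_s < v_p.
With v_p < v_n: v_j < v_k < v_a < v_s < v_p < v_n.
So v_n is larger.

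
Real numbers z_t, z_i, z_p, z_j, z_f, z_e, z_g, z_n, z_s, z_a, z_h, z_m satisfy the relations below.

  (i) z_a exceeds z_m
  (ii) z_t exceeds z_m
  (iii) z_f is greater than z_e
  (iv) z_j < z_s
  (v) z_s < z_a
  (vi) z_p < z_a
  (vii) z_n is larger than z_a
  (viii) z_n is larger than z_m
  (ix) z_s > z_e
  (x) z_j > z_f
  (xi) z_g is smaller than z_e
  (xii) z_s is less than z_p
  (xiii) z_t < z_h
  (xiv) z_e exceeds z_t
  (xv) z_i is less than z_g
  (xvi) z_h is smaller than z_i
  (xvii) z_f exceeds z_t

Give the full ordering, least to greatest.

z_m < z_t < z_h < z_i < z_g < z_e < z_f < z_j < z_s < z_p < z_a < z_n

Nothing is placed below z_m, so it is least; from there z_m < z_t; z_t < z_h; z_h < z_i; z_i < z_g; z_g < z_e; z_e < z_f; z_f < z_j; z_j < z_s; z_s < z_p; z_p < z_a; z_a < z_n, each given directly.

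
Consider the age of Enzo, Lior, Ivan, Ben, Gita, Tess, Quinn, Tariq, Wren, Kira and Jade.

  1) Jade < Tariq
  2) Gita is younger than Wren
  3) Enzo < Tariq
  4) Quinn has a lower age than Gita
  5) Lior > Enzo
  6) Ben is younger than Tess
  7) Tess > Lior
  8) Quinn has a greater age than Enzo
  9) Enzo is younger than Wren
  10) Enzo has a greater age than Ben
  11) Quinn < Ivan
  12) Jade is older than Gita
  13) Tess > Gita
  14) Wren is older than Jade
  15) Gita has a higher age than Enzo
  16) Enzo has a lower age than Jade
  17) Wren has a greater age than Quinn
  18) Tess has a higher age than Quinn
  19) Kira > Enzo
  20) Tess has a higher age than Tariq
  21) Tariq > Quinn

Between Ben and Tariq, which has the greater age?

Link the given pairs in sequence: Ben < Enzo; Enzo < Quinn; Quinn < Gita; Gita < Jade; Jade < Tariq.
Chaining these gives Ben < Enzo < Quinn < Gita < Jade < Tariq.
So Ben < Tariq; Tariq is the older of the two.

Tariq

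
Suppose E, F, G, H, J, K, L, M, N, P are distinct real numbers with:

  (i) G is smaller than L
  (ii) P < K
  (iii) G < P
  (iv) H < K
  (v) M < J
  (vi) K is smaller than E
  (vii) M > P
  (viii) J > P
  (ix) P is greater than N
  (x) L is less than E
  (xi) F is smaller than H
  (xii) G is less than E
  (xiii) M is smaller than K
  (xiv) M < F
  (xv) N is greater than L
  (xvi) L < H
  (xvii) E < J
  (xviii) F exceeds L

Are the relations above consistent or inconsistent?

Every relation is compatible with G < L < N < P < M < F < H < K < E < J; the set is consistent.

consistent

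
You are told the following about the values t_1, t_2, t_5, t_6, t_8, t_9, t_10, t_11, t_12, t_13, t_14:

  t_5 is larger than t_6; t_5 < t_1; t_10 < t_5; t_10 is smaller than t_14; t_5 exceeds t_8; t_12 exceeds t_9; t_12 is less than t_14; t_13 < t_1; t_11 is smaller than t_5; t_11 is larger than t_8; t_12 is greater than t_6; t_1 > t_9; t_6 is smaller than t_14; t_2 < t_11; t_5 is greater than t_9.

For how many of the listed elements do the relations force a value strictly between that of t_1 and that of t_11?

1

Chaining upward from t_11 reaches: t_5.
Chaining downward from t_1 reaches: t_6, t_8, t_13, t_2, t_10, t_9, t_5.
Strictly between t_11 and t_1 are those in both lists: t_5 — 1 element.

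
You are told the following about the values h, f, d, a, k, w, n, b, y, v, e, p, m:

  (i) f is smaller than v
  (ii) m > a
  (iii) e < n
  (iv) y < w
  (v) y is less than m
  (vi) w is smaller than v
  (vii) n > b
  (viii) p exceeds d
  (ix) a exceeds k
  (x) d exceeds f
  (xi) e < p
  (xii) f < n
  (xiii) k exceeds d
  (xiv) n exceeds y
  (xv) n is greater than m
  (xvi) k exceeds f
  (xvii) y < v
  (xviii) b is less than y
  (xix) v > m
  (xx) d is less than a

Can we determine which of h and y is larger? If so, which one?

undetermined

Following every chain through h: nothing is chained to h.
y is not reached, and no chain runs the other way from y to h.
So the given relations leave the order of h and y undetermined.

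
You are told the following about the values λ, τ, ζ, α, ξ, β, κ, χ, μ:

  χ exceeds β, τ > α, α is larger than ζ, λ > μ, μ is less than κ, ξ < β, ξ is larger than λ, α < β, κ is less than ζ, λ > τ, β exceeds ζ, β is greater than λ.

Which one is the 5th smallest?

τ

Chaining the given pairs: μ < κ < ζ < α < τ < λ < ξ < β < χ.
The 5th smallest is τ.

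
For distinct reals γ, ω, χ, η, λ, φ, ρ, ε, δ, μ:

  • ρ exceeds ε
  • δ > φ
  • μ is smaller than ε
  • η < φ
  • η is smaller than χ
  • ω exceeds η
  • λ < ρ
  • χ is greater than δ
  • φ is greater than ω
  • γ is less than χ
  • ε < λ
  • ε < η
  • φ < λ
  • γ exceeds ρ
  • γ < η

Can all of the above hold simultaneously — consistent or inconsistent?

We have φ < λ stated directly, yet also λ < ρ < γ < η < ω < φ by chaining the others — so λ < φ. Contradiction.

inconsistent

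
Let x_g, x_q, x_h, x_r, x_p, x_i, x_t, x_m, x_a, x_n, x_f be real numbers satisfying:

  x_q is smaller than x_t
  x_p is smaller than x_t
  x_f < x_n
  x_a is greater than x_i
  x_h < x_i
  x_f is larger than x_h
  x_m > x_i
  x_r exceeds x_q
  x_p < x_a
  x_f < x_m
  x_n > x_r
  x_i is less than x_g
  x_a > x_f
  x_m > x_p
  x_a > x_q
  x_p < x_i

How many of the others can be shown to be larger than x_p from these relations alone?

The elements the relations force above x_p are x_i, x_t, x_m, x_g, x_a — no chain reaches any other.
That is 5.

5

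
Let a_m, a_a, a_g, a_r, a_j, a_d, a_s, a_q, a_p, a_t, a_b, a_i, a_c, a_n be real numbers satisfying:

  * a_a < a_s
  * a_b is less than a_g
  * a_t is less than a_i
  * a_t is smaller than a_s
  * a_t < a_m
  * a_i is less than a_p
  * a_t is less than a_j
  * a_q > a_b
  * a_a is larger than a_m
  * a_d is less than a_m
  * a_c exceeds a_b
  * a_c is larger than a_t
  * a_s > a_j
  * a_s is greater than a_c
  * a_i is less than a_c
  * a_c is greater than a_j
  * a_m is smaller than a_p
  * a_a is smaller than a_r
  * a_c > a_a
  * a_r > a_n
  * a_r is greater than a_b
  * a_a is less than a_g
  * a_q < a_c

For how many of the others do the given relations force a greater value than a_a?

Directly above a_a: a_c, a_g, a_s, a_r.
Nothing else is reachable above a_a; 4 in all.

4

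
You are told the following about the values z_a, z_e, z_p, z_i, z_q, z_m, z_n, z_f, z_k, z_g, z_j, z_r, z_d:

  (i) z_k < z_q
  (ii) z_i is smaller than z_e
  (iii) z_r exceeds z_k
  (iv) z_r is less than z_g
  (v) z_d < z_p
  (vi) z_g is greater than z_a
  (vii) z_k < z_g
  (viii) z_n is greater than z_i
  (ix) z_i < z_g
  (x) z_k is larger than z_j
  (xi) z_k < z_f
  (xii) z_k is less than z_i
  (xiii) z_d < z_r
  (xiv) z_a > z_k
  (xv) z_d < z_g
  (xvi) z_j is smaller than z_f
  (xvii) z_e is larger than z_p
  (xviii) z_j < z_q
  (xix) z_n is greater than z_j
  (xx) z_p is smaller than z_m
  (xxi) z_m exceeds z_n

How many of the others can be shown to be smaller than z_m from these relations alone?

The elements the relations force below z_m are z_j, z_d, z_k, z_i, z_n, z_p — no chain reaches any other.
That is 6.

6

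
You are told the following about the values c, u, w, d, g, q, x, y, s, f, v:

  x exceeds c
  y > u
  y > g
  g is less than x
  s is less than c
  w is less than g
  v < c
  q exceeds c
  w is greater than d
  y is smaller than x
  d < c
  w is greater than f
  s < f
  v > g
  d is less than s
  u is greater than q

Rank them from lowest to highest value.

Each adjacent pair is fixed by a given relation: d < s; s < f; f < w; w < g; g < v; v < c; c < q; q < u; u < y; y < x. Chaining them end to end gives the full order.

d < s < f < w < g < v < c < q < u < y < x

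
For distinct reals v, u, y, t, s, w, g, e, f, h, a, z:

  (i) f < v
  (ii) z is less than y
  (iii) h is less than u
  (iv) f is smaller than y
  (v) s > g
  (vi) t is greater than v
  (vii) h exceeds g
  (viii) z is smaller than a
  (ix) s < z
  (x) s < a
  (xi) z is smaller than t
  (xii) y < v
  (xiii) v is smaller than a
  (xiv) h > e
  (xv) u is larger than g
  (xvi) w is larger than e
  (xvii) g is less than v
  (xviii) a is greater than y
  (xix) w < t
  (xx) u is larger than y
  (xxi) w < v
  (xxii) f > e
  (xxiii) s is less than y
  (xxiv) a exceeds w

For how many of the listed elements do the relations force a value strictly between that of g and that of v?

3

Chaining upward from g reaches: s, z, h, y, a, t, u.
Chaining downward from v reaches: s, e, f, z, y, w.
Strictly between g and v are those in both lists: s, z, y — 3 elements.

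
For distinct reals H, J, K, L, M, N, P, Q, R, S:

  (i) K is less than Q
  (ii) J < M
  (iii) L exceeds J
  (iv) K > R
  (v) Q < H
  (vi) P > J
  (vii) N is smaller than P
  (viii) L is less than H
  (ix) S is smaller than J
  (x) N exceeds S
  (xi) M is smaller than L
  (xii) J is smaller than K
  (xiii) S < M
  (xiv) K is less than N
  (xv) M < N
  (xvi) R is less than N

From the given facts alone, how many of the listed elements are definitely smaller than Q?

From Q the given relations immediately reach K.
From those, R, J — 3 in total.
From those, S — 4 in total.
No other element is forced below Q by the given relations, so the count is 4.

4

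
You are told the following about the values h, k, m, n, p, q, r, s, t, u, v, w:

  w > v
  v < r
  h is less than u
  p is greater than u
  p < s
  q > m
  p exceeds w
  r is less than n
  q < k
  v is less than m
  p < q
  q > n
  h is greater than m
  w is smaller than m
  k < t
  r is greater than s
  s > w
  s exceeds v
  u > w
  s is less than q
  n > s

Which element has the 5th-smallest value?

The consecutive relations fix a unique order: v < w < m < h < u < p < s < r < n < q < k < t.
Counting 5 from the smallest end gives u.

u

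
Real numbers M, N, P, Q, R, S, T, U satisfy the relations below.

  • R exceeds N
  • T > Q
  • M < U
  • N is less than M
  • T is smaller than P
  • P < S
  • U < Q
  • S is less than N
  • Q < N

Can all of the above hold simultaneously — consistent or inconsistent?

We have N < M stated directly, yet also M < U < Q < T < P < S < N by chaining the others — so M < N. Contradiction.

inconsistent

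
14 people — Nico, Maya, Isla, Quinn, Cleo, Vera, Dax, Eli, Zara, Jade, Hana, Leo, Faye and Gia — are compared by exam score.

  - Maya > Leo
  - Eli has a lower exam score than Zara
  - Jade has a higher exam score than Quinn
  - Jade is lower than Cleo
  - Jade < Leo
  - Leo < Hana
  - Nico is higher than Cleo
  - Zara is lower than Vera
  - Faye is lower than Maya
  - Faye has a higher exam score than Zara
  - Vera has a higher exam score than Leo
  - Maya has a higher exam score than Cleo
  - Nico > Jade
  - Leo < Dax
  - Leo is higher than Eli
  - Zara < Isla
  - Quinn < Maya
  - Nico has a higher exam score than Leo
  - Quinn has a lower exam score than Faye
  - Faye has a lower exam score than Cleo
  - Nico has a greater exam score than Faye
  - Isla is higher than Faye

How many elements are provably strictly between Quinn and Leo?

1

The relations place Quinn below Leo. An element lies strictly between them when it is forced above Quinn and also forced below Leo.
Above Quinn: {Jade, Faye, Vera, Hana, Cleo, Maya, Dax, Isla, Nico}. Below Leo: {Eli, Jade}.
Intersection: {Jade} — 1.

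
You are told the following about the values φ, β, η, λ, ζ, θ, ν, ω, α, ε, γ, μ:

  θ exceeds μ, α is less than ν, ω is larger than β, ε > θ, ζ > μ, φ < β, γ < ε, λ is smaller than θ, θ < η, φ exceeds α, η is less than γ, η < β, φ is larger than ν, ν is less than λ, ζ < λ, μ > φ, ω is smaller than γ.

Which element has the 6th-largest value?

θ

Piecing the relations together gives one ordering: α < ν < φ < μ < ζ < λ < θ < η < β < ω < γ < ε.
Counting 6 from the largest end gives θ.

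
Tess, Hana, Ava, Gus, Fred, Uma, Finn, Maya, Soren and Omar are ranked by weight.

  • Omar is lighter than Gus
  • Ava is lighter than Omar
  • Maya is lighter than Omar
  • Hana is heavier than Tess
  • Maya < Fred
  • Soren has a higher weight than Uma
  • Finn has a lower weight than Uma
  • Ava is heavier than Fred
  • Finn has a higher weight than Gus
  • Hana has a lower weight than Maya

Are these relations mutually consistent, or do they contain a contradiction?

Every relation is compatible with Tess < Hana < Maya < Fred < Ava < Omar < Gus < Finn < Uma < Soren; the set is consistent.

consistent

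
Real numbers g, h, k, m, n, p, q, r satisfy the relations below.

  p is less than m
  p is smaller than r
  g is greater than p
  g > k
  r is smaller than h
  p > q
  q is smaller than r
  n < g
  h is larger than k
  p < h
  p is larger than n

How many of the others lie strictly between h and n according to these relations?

Chaining upward from n reaches: p, g, r, m.
Chaining downward from h reaches: k, q, p, r.
Strictly between n and h are those in both lists: p, r — 2 elements.

2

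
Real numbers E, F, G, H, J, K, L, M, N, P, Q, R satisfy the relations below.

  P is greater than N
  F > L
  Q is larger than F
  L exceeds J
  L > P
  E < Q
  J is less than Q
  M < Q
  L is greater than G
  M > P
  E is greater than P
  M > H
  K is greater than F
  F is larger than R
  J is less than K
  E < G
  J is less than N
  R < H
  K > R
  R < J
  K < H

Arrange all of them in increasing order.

Each adjacent pair is fixed by a given relation: R < J; J < N; N < P; P < E; E < G; G < L; L < F; F < K; K < H; H < M; M < Q. Chaining them end to end gives the full order.

R < J < N < P < E < G < L < F < K < H < M < Q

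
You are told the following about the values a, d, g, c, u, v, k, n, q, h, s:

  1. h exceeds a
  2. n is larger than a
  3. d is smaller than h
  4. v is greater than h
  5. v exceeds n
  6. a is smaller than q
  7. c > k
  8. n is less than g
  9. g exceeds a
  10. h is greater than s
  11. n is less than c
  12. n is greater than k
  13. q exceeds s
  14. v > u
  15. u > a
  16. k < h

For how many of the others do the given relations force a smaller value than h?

The elements the relations force below h are d, a, s, k — no chain reaches any other.
That is 4.

4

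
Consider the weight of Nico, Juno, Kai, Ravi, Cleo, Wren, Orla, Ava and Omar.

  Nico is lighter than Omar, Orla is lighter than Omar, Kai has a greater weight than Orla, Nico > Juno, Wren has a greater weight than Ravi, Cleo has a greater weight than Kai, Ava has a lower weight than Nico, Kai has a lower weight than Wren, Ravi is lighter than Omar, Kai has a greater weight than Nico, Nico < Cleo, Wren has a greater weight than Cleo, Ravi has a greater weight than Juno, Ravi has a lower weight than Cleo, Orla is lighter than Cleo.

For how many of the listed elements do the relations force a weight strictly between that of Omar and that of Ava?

1

The relations place Ava below Omar. An element lies strictly between them when it is forced above Ava and also forced below Omar.
Above Ava: {Nico, Kai, Cleo, Wren}. Below Omar: {Juno, Ravi, Nico, Orla}.
Intersection: {Nico} — 1.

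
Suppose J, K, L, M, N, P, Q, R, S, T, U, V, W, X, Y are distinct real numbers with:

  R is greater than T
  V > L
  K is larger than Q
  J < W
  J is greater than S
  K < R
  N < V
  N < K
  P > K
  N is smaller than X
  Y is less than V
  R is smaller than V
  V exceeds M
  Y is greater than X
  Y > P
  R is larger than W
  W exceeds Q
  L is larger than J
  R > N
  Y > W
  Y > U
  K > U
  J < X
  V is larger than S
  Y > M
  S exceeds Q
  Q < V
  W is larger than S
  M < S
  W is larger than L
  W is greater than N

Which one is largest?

V

Chaining downward from V: directly below it, N, Q, M, S, L, R, Y; then U, T, J, K, P, W, X.
That covers every other element, and nothing is given above V, so V is the largest.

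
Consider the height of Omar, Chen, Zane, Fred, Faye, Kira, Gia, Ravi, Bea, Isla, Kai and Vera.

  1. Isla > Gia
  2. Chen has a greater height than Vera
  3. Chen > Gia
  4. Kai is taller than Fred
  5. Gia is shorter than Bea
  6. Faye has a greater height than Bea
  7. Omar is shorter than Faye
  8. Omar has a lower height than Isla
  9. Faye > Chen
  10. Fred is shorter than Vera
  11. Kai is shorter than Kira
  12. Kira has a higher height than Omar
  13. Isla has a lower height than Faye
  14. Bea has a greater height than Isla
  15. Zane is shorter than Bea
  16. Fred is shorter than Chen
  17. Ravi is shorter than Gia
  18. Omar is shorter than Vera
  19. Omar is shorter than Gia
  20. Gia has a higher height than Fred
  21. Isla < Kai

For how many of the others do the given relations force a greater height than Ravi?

7

From Ravi the given relations immediately reach Gia.
From those, Isla, Chen, Bea — 4 in total.
From those, Kai, Faye — 6 in total.
From those, Kira — 7 in total.
Nothing else is reachable above Ravi; 7 in all.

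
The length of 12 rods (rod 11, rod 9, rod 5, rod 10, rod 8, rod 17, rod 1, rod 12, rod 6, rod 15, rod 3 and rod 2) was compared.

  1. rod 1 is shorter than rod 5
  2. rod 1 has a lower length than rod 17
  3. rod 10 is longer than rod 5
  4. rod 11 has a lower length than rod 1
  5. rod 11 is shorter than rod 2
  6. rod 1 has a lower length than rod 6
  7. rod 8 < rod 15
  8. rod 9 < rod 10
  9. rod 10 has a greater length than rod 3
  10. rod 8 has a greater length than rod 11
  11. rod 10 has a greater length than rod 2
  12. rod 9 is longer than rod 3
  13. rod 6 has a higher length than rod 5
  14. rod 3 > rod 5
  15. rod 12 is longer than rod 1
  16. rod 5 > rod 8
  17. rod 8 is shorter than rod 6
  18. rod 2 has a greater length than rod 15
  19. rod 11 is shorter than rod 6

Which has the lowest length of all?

rod 11

rod 8 is not least since rod 11 < rod 8; rod 15 is not least since rod 8 < rod 15; rod 1 is not least since rod 11 < rod 1; rod 5 is not least since rod 1 < rod 5; rod 17 is not least since rod 1 < rod 17; rod 6 is not least since rod 5 < rod 6; rod 2 is not least since rod 11 < rod 2; rod 3 is not least since rod 5 < rod 3; rod 12 is not least since rod 1 < rod 12; rod 9 is not least since rod 3 < rod 9; rod 10 is not least since rod 5 < rod 10.
Only rod 11 has nothing below it, so rod 11 is the lowest length.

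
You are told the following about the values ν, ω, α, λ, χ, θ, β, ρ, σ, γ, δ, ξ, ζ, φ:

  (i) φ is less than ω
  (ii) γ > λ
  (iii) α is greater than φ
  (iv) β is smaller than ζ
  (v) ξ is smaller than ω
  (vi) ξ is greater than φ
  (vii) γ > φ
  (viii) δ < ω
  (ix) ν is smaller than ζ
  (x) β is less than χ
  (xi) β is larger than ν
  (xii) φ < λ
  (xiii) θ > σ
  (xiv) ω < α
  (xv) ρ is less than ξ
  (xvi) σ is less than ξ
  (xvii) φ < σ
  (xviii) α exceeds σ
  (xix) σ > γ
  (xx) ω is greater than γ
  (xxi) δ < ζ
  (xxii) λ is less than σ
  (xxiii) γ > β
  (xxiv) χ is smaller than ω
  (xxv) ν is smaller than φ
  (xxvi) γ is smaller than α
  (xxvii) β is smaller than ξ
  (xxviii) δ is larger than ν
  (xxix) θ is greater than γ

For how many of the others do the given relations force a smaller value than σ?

5

The elements the relations force below σ are ν, β, φ, λ, γ — no chain reaches any other.
That is 5.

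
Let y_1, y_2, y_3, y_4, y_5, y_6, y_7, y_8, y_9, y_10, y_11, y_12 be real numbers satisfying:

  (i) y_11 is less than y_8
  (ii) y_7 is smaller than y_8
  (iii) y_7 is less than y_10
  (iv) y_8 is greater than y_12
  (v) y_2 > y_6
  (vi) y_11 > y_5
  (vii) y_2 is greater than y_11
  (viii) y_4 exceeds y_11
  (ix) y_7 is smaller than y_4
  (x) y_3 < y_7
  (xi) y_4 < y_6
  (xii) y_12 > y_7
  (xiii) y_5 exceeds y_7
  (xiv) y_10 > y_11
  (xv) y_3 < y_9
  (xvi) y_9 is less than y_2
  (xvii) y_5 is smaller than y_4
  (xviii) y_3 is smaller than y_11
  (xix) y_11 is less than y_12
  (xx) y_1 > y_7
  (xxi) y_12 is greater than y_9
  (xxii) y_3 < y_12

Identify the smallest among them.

Chaining upward from y_3: directly above it, y_9, y_7, y_11, y_12; then y_5, y_4, y_1, y_10, y_2, y_8; then y_6.
That covers every other element, and nothing is given below y_3, so y_3 is the smallest.

y_3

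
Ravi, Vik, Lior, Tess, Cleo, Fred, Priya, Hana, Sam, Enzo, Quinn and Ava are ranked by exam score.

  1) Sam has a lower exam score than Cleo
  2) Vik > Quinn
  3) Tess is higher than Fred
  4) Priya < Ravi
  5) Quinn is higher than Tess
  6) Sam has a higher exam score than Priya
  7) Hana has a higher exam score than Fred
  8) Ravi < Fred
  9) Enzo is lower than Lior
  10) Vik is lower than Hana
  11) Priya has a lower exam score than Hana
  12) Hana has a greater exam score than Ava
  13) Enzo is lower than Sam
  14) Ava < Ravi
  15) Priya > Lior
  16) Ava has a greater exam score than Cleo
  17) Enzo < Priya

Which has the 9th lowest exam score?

The consecutive relations fix a unique order: Enzo < Lior < Priya < Sam < Cleo < Ava < Ravi < Fred < Tess < Quinn < Vik < Hana.
The 9th smallest is Tess.

Tess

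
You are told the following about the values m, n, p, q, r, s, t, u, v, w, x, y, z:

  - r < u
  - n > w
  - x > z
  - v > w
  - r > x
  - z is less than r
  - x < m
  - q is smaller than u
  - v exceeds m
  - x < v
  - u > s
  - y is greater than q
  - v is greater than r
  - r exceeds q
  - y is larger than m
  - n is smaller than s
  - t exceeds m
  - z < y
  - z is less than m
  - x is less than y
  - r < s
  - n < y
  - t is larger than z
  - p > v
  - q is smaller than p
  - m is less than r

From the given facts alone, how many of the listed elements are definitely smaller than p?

7

The elements the relations force below p are z, x, w, m, q, r, v — no chain reaches any other.
That is 7.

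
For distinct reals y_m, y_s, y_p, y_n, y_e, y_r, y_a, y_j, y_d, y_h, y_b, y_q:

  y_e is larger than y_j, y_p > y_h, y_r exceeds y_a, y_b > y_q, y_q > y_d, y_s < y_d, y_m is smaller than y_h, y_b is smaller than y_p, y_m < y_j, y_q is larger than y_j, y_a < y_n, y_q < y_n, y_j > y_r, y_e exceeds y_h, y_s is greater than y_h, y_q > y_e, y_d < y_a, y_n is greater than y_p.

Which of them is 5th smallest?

y_a

The consecutive relations fix a unique order: y_m < y_h < y_s < y_d < y_a < y_r < y_j < y_e < y_q < y_b < y_p < y_n.
Counting 5 from the smallest end gives y_a.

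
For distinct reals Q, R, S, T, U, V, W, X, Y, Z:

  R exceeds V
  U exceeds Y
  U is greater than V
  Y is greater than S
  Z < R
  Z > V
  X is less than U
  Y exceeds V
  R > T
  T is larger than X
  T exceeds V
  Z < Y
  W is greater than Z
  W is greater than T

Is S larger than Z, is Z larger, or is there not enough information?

undetermined

Following every chain through S: above S we get Y, U.
Z is not reached, and no chain runs the other way from Z to S.
So the given relations leave the order of S and Z undetermined.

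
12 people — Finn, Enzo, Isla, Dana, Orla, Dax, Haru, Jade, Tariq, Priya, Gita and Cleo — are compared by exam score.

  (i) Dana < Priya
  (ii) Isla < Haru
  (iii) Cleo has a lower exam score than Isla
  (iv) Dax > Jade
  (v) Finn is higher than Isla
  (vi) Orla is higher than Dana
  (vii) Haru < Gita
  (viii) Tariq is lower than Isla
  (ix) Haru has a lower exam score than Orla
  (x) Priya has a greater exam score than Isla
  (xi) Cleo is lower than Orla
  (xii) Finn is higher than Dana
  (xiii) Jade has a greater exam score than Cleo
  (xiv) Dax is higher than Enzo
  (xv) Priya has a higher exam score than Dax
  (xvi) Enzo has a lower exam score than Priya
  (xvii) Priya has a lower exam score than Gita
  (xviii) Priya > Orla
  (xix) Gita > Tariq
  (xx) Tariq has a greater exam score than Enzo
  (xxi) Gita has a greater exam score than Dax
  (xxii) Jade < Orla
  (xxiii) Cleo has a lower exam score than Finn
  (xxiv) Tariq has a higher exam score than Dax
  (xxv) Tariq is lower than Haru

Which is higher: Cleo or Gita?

The relevant relations are Cleo < Jade; Jade < Dax; Dax < Tariq; Tariq < Isla; Isla < Haru; Haru < Orla; Orla < Priya; Priya < Gita.
Together: Cleo < Jade < Dax < Tariq < Isla < Haru < Orla < Priya < Gita.
So Cleo < Gita; Gita is the higher of the two.

Gita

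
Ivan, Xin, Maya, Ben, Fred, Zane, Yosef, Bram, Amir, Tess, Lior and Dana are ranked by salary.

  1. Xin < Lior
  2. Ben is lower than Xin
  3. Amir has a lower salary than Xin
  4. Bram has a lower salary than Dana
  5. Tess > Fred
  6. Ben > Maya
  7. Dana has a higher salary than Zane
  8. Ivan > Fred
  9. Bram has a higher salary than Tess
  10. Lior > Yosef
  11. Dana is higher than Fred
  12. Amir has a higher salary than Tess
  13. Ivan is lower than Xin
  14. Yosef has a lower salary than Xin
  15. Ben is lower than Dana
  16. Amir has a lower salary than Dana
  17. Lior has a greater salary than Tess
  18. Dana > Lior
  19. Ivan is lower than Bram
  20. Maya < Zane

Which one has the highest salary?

Dana

Maya is not greatest since Maya < Ben; Yosef is not greatest since Yosef < Xin; Fred is not greatest since Fred < Ivan; Ben is not greatest since Ben < Xin; Tess is not greatest since Tess < Amir; Ivan is not greatest since Ivan < Xin; Amir is not greatest since Amir < Dana; Xin is not greatest since Xin < Lior; Bram is not greatest since Bram < Dana; Zane is not greatest since Zane < Dana; Lior is not greatest since Lior < Dana.
Only Dana has nothing above it, so Dana is the highest salary.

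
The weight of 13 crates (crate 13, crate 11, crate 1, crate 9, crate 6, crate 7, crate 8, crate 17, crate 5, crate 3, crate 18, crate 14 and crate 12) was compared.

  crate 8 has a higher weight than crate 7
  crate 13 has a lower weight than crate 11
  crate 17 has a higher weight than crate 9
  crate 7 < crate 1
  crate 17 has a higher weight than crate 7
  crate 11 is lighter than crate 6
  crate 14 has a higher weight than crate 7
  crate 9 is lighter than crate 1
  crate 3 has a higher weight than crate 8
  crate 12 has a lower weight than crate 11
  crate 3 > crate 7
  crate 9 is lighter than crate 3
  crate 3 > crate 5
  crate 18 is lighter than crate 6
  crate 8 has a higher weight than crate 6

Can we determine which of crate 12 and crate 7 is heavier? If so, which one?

undetermined

Following every chain through crate 12: above crate 12 we get crate 11, crate 6, crate 8, crate 3.
crate 7 is not reached, and no chain runs the other way from crate 7 to crate 12.
So the given relations leave the order of crate 12 and crate 7 undetermined.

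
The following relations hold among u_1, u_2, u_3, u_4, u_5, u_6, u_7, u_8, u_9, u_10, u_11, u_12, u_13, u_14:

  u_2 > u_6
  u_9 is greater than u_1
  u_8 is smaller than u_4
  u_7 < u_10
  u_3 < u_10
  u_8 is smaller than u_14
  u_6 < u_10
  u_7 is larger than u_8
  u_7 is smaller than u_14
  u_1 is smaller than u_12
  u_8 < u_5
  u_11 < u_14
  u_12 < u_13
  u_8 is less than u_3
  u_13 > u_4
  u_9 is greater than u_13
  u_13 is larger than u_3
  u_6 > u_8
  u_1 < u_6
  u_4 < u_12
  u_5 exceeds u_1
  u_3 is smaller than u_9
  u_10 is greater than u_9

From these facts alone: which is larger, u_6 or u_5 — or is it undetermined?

Following every chain through u_6: above u_6 we get u_2, u_10; below u_6 we get u_8, u_1.
u_5 is not reached, and no chain runs the other way from u_5 to u_6.
So the given relations leave the order of u_6 and u_5 undetermined.

undetermined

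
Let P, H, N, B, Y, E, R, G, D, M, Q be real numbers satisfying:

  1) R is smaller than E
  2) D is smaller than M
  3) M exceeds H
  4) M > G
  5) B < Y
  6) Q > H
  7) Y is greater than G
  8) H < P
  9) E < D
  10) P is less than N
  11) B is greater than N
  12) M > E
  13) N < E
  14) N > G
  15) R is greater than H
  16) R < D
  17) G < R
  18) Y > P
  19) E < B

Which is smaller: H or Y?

H

Chaining the given relations: H < P < N < E < B < Y.
So H < Y; H is the smaller of the two.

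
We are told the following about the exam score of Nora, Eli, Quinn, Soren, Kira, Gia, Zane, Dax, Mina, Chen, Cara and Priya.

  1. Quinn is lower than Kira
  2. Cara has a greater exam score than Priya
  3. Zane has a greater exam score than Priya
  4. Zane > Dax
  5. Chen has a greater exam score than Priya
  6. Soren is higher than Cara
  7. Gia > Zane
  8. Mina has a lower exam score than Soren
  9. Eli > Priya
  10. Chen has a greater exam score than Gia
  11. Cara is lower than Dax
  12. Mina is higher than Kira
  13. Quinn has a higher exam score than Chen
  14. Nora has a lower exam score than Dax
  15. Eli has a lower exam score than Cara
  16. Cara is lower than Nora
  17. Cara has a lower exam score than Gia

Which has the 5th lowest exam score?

Chaining the given pairs: Priya < Eli < Cara < Nora < Dax < Zane < Gia < Chen < Quinn < Kira < Mina < Soren.
Counting 5 from the smallest end gives Dax.

Dax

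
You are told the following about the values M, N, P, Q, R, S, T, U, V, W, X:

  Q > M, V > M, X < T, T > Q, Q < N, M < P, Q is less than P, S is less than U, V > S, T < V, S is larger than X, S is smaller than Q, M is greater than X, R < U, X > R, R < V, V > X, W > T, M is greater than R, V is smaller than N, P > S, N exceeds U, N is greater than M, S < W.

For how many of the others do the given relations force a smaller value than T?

Directly below T: X, Q.
One step further: R, S, M (5 so far).
Nothing else is reachable below T; 5 in all.

5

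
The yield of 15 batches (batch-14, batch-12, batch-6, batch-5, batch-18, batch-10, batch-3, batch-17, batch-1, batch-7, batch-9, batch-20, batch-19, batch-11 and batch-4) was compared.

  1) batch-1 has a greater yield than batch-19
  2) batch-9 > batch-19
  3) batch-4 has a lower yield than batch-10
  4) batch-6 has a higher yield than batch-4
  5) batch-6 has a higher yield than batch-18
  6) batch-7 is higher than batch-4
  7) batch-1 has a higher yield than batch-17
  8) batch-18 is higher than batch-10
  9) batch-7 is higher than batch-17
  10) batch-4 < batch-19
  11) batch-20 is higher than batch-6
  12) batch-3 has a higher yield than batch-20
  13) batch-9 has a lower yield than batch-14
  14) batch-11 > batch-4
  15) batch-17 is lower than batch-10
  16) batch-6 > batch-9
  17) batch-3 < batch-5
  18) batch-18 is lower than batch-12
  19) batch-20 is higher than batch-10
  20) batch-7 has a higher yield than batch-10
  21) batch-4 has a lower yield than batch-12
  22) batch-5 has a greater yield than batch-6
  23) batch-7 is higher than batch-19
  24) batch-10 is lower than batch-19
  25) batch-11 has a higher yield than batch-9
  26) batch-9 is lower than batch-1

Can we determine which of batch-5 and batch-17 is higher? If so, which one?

batch-5

Following the relations from batch-17: batch-17 < batch-10 < batch-19 < batch-9 < batch-6 < batch-20 < batch-3 < batch-5.
So batch-5 is higher.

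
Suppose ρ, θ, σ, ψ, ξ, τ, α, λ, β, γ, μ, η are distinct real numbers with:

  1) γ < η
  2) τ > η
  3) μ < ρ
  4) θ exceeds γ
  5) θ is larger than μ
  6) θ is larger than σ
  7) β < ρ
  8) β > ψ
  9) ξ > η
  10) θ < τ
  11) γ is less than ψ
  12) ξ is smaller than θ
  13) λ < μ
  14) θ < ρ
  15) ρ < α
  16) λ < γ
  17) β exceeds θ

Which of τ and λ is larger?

The relevant relations are λ < γ; γ < η; η < ξ; ξ < θ; θ < τ.
Together: λ < γ < η < ξ < θ < τ.
So λ < τ; τ is the larger of the two.

τ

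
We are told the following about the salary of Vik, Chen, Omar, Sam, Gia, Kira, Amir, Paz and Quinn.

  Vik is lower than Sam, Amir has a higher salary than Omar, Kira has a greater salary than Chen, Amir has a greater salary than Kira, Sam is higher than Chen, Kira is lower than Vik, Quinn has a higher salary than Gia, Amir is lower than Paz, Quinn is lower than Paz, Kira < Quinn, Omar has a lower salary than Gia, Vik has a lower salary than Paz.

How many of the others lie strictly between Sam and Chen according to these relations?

Chaining upward from Chen reaches: Kira, Amir, Vik, Quinn, Paz.
Chaining downward from Sam reaches: Kira, Vik.
Strictly between Chen and Sam are those in both lists: Kira, Vik — 2 elements.

2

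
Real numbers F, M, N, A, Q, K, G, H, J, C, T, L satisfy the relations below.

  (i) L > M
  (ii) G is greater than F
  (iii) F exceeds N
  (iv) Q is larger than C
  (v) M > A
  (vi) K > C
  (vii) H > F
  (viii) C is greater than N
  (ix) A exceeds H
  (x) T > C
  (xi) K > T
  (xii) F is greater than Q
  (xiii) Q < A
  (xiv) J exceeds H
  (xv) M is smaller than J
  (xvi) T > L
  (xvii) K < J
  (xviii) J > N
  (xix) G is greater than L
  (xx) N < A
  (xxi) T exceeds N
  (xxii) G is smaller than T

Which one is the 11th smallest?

Chaining the given pairs: N < C < Q < F < H < A < M < L < G < T < K < J.
Counting 11 from the smallest end gives K.

K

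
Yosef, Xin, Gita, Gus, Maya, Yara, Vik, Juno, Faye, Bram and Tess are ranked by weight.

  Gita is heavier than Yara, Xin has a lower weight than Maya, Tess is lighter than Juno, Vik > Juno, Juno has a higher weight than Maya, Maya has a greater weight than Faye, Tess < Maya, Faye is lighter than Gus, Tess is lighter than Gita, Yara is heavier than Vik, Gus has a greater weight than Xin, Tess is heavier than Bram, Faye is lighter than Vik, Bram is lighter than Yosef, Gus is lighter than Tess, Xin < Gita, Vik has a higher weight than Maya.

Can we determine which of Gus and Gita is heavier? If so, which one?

Link the given pairs in sequence: Gus < Tess; Tess < Maya; Maya < Juno; Juno < Vik; Vik < Yara; Yara < Gita.
Together: Gus < Tess < Maya < Juno < Vik < Yara < Gita.
So Gita is heavier.

Gita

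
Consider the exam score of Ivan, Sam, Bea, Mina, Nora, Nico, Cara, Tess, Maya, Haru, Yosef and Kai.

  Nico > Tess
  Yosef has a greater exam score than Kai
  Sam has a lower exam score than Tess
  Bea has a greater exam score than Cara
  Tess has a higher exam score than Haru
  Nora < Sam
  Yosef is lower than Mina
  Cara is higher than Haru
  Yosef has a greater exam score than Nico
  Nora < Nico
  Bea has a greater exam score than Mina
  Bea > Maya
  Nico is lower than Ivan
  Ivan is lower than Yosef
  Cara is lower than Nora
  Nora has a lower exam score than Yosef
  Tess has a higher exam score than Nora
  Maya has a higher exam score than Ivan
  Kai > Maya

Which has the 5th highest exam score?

Piecing the relations together gives one ordering: Haru < Cara < Nora < Sam < Tess < Nico < Ivan < Maya < Kai < Yosef < Mina < Bea.
The 5th largest is Maya.

Maya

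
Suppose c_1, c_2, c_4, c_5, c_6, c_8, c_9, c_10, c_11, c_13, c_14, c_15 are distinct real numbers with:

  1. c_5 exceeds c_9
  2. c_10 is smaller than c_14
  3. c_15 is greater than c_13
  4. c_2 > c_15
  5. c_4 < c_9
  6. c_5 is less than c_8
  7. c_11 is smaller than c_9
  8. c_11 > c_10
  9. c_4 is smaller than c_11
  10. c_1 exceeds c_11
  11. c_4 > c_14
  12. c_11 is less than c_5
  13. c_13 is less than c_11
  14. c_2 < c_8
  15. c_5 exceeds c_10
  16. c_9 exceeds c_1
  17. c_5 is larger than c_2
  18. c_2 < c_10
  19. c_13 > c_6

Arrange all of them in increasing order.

The consecutive links are each given: c_6 < c_13; c_13 < c_15; c_15 < c_2; c_2 < c_10; c_10 < c_14; c_14 < c_4; c_4 < c_11; c_11 < c_1; c_1 < c_9; c_9 < c_5; c_5 < c_8.

c_6 < c_13 < c_15 < c_2 < c_10 < c_14 < c_4 < c_11 < c_1 < c_9 < c_5 < c_8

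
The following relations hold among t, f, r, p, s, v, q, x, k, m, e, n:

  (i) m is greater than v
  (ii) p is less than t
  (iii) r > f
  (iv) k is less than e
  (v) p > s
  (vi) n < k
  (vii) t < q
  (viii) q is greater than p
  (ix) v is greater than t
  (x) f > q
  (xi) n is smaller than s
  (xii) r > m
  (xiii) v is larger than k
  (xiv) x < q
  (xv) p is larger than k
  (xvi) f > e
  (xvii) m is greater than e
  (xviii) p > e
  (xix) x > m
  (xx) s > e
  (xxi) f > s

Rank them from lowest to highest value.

n < k < e < s < p < t < v < m < x < q < f < r

Nothing is placed below n, so it is least; from there n < k; k < e; e < s; s < p; p < t; t < v; v < m; m < x; x < q; q < f; f < r, each given directly.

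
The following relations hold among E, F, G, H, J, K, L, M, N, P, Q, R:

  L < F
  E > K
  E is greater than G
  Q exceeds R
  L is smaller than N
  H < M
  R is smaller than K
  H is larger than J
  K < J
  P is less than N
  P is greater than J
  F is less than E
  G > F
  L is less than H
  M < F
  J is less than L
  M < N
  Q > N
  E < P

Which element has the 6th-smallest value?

Chaining the given pairs: R < K < J < L < H < M < F < G < E < P < N < Q.
The 6th smallest is M.

M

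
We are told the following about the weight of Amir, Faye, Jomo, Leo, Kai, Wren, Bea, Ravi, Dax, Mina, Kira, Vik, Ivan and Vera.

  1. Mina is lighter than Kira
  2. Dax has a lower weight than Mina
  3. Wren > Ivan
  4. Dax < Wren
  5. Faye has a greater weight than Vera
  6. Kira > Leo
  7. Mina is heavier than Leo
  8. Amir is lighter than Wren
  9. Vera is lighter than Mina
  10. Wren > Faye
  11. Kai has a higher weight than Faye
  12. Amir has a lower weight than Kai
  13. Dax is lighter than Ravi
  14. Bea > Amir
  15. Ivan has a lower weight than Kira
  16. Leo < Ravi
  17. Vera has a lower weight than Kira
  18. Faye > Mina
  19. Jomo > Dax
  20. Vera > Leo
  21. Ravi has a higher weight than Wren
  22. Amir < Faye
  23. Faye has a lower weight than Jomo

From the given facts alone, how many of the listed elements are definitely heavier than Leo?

Directly above Leo: Vera, Mina, Ravi, Kira.
One step further: Faye (5 so far).
One step further: Jomo, Wren, Kai (8 so far).
Nothing else is reachable above Leo; 8 in all.

8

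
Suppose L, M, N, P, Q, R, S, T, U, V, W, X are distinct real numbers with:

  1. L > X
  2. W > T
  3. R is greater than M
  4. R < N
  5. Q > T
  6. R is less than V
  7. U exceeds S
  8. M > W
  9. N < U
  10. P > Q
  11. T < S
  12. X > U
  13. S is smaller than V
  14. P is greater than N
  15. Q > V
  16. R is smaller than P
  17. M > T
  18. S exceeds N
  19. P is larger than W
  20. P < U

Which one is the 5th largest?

Chaining the given pairs: T < W < M < R < N < S < V < Q < P < U < X < L.
The 5th largest is Q.

Q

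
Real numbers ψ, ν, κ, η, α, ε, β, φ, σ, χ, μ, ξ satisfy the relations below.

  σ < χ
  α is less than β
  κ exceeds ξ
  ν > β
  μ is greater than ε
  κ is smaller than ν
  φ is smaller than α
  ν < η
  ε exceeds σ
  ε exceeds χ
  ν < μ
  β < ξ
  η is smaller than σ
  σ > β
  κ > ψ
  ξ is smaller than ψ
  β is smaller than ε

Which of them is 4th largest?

σ

Piecing the relations together gives one ordering: φ < α < β < ξ < ψ < κ < ν < η < σ < χ < ε < μ.
The 4th largest is σ.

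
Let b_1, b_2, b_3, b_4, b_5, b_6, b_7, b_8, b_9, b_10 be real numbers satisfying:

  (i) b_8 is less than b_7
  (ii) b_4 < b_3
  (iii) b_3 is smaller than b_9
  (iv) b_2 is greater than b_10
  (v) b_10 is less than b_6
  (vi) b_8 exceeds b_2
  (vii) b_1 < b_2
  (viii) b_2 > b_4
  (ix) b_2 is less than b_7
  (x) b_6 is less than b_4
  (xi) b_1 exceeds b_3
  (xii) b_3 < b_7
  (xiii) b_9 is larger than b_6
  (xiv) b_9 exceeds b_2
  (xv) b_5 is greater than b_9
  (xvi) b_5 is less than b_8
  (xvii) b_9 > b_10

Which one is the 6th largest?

Piecing the relations together gives one ordering: b_10 < b_6 < b_4 < b_3 < b_1 < b_2 < b_9 < b_5 < b_8 < b_7.
The 6th largest is b_1.

b_1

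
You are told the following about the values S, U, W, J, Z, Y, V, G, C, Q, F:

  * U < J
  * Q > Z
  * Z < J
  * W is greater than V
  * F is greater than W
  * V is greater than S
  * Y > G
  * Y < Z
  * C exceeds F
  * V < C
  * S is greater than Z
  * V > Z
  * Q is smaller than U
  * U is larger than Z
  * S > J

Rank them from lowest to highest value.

Nothing is placed below G, so it is least; from there G < Y; Y < Z; Z < Q; Q < U; U < J; J < S; S < V; V < W; W < F; F < C, each given directly.

G < Y < Z < Q < U < J < S < V < W < F < C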